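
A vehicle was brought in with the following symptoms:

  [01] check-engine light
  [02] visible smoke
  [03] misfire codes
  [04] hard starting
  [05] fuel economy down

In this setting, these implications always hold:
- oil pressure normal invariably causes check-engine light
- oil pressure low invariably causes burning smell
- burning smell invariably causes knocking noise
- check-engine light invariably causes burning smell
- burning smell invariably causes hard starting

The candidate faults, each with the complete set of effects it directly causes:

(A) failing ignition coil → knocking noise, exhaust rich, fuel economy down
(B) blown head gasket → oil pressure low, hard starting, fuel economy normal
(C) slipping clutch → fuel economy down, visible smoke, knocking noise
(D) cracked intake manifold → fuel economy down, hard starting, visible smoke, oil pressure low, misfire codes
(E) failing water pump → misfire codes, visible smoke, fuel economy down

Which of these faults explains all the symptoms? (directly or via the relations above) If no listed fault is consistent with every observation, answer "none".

none

For each candidate, compare predicted effects to what was observed:
(A) failing ignition coil — does not account for check-engine light, visible smoke, misfire codes, hard starting
(B) blown head gasket — check-engine light -; visible smoke -; misfire codes -; hard starting +; fuel economy down -
(C) slipping clutch — does not account for check-engine light, misfire codes, hard starting
(D) cracked intake manifold — check-engine light -; visible smoke +; misfire codes +; hard starting +; fuel economy down +
(E) failing water pump — does not account for check-engine light, hard starting
No candidate is consistent with all observations.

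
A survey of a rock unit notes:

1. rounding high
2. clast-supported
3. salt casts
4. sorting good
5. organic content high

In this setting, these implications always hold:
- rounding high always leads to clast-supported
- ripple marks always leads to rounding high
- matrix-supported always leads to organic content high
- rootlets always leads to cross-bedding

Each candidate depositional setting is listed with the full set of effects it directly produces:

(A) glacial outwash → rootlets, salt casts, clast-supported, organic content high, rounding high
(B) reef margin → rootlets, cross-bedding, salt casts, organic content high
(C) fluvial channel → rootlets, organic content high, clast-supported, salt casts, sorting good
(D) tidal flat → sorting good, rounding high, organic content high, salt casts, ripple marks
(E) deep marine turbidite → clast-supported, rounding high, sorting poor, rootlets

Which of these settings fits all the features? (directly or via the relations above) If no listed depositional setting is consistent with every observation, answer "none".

Testing each hypothesis:
(A) glacial outwash — rounding high yes; clast-supported yes; salt casts yes; sorting good NO; organic content high yes
(B) reef margin — rounding high NO; clast-supported NO; salt casts yes; sorting good NO; organic content high yes
(C) fluvial channel — rounding high NO; clast-supported yes; salt casts yes; sorting good yes; organic content high yes
(D) tidal flat — accounts for every observation (clast-supported via rounding high → clast-supported)
(E) deep marine turbidite — fails on salt casts, sorting good, organic content high (predicts sorting poor, not sorting good)
Only (D) is consistent with every observation.

D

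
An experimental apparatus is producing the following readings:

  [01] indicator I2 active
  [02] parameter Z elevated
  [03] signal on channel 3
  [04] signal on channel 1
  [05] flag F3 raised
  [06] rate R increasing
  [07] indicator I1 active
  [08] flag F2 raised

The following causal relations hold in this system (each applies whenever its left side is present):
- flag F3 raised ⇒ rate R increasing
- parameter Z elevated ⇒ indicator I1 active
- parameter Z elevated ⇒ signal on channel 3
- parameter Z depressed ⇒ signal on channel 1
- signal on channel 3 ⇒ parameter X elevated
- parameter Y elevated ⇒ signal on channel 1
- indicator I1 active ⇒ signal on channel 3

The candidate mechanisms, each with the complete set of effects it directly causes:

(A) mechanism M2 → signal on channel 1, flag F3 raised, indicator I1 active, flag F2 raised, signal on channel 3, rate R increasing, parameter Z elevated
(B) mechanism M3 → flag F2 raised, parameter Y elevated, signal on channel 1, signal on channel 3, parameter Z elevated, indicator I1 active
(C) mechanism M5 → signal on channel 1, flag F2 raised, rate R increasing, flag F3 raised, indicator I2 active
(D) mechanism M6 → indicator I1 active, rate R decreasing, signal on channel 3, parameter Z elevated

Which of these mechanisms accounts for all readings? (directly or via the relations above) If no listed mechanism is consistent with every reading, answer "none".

For each candidate, compare predicted effects to what was observed:
(A) mechanism M2 — does not account for indicator I2 active
(B) mechanism M3 — does not account for indicator I2 active, flag F3 raised, rate R increasing
(C) mechanism M5 — does not account for parameter Z elevated, signal on channel 3, indicator I1 active
(D) mechanism M6 — fails on indicator I2 active, signal on channel 1, flag F3 raised, rate R increasing, flag F2 raised (predicts rate R decreasing, not rate R increasing)
None of the listed candidates fits everything.

none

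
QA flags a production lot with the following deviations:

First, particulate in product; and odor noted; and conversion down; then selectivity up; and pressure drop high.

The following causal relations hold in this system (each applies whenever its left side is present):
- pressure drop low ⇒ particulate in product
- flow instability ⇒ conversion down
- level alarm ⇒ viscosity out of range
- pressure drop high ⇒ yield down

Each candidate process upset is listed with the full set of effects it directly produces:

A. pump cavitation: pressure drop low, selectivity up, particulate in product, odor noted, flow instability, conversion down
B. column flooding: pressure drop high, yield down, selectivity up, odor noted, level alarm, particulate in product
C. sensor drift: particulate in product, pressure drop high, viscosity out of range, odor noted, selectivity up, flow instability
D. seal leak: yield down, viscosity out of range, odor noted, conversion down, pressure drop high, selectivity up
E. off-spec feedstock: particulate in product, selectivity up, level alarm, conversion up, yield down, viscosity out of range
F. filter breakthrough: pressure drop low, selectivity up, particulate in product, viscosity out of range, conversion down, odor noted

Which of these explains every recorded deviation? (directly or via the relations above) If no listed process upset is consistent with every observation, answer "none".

Checking each candidate against the observations:
(A) pump cavitation — fails on pressure drop high (predicts pressure drop low, not pressure drop high)
(B) column flooding — particulate in product yes; odor noted yes; conversion down NO; selectivity up yes; pressure drop high yes
(C) sensor drift — particulate in product yes; odor noted yes; conversion down yes (via flow instability → conversion down); selectivity up yes; pressure drop high yes
(D) seal leak — particulate in product NO; odor noted yes; conversion down yes; selectivity up yes; pressure drop high yes
(E) off-spec feedstock — fails on odor noted, conversion down, pressure drop high (predicts conversion up, not conversion down)
(F) filter breakthrough — particulate in product yes; odor noted yes; conversion down yes; selectivity up yes; pressure drop high NO
(C) is the only candidate with no mismatches.

C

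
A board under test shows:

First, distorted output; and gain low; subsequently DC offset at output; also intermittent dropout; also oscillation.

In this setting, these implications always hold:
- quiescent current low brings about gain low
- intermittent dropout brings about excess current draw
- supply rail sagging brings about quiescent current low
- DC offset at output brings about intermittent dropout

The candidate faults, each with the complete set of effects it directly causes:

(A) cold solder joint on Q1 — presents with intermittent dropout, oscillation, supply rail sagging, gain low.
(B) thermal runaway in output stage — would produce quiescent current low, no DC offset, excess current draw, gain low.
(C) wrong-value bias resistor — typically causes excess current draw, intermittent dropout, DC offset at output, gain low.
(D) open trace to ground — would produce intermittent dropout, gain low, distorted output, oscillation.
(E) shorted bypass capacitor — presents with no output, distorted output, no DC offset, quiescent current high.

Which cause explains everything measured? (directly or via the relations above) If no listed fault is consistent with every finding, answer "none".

Per-candidate check:
(A) cold solder joint on Q1 — does not account for distorted output, DC offset at output
(B) thermal runaway in output stage — fails on distorted output, DC offset at output, intermittent dropout, oscillation (predicts no DC offset, not DC offset at output)
(C) wrong-value bias resistor — does not account for distorted output, oscillation
(D) open trace to ground — distorted output match; gain low match; DC offset at output miss; intermittent dropout match; oscillation match
(E) shorted bypass capacitor — distorted output match; gain low miss; DC offset at output miss; intermittent dropout miss; oscillation miss
None of the listed candidates fits everything.

none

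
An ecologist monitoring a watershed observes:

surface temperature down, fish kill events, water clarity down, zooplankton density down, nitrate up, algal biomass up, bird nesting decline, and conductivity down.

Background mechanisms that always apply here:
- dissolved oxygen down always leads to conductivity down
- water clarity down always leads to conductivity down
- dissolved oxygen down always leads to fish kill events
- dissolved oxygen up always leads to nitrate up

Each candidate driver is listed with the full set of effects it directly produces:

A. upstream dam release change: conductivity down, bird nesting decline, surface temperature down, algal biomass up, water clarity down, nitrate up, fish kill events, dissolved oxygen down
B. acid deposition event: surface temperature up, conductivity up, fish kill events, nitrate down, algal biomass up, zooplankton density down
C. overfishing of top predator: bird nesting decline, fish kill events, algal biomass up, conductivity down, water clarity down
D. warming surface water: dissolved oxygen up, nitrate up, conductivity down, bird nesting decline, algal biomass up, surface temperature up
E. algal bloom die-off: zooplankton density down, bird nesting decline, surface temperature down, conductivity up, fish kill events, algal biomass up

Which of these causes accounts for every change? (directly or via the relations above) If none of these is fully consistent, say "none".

none

For each candidate, compare predicted effects to what was observed:
(A) upstream dam release change — does not account for zooplankton density down
(B) acid deposition event — surface temperature down ✗; fish kill events ✓; water clarity down ✗; zooplankton density down ✓; nitrate up ✗; algal biomass up ✓; bird nesting decline ✗; conductivity down ✗
(C) overfishing of top predator — surface temperature down ✗; fish kill events ✓; water clarity down ✓; zooplankton density down ✗; nitrate up ✗; algal biomass up ✓; bird nesting decline ✓; conductivity down ✓
(D) warming surface water — fails on surface temperature down, fish kill events, water clarity down, zooplankton density down (predicts surface temperature up, not surface temperature down)
(E) algal bloom die-off — surface temperature down ✓; fish kill events ✓; water clarity down ✗; zooplankton density down ✓; nitrate up ✗; algal biomass up ✓; bird nesting decline ✓; conductivity down ✗
None of the listed candidates fits everything.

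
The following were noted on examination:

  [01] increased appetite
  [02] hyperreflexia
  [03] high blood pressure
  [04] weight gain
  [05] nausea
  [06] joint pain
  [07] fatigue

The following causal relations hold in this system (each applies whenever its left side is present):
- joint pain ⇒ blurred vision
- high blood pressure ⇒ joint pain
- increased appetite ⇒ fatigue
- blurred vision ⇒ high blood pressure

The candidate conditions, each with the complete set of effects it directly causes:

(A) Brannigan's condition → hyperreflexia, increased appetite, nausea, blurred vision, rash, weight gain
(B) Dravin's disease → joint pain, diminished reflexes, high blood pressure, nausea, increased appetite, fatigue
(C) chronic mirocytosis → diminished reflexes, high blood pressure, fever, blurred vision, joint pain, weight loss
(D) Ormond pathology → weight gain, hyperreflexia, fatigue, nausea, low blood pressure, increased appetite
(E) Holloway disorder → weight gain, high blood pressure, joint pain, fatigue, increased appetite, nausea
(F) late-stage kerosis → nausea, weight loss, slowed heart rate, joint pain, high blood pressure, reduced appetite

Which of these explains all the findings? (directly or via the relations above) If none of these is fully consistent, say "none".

For each candidate, compare predicted effects to what was observed:
(A) Brannigan's condition — increased appetite ✓; hyperreflexia ✓; high blood pressure ✓ (via blurred vision → high blood pressure); weight gain ✓; nausea ✓; joint pain ✓ (via blurred vision → high blood pressure → joint pain); fatigue ✓ (via increased appetite → fatigue)
(B) Dravin's disease — fails on hyperreflexia, weight gain (predicts diminished reflexes, not hyperreflexia)
(C) chronic mirocytosis — increased appetite ✗; hyperreflexia ✗; high blood pressure ✓; weight gain ✗; nausea ✗; joint pain ✓; fatigue ✗
(D) Ormond pathology — increased appetite ✓; hyperreflexia ✓; high blood pressure ✗; weight gain ✓; nausea ✓; joint pain ✗; fatigue ✓
(E) Holloway disorder — increased appetite ✓; hyperreflexia ✗; high blood pressure ✓; weight gain ✓; nausea ✓; joint pain ✓; fatigue ✓
(F) late-stage kerosis — fails on increased appetite, hyperreflexia, weight gain, fatigue (predicts reduced appetite, not increased appetite; predicts weight loss, not weight gain)
Only (A) is consistent with every observation.

A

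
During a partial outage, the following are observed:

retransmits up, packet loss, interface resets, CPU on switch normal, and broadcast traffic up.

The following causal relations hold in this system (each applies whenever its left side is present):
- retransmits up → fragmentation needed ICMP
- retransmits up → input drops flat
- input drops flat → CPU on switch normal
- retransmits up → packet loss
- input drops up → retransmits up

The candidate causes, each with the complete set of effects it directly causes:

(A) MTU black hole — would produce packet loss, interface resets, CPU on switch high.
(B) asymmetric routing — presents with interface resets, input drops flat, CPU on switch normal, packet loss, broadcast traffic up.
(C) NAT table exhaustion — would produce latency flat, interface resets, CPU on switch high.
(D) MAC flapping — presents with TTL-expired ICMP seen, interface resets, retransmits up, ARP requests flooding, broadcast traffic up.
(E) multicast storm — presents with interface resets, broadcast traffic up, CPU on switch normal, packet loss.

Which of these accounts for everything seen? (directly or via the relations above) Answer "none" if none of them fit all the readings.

D

For each candidate, compare predicted effects to what was observed:
(A) MTU black hole — fails on retransmits up, CPU on switch normal, broadcast traffic up (predicts CPU on switch high, not CPU on switch normal)
(B) asymmetric routing — does not account for retransmits up
(C) NAT table exhaustion — fails on retransmits up, packet loss, CPU on switch normal, broadcast traffic up (predicts CPU on switch high, not CPU on switch normal)
(D) MAC flapping — accounts for every observation (packet loss via retransmits up → packet loss)
(E) multicast storm — retransmits up miss; packet loss match; interface resets match; CPU on switch normal match; broadcast traffic up match
(D) alone accounts for all the evidence.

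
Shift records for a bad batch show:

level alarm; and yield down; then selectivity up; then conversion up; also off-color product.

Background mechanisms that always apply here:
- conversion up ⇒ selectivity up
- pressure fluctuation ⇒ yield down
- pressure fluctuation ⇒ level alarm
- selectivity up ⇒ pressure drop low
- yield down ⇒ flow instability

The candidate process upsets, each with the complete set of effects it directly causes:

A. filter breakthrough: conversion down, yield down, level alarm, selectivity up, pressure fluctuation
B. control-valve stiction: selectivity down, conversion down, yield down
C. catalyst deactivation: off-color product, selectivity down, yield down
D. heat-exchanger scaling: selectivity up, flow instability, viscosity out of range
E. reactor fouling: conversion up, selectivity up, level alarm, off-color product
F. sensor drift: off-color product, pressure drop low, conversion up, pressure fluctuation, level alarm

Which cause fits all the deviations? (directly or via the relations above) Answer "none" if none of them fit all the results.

For each candidate, compare predicted effects to what was observed:
(A) filter breakthrough — fails on conversion up, off-color product (predicts conversion down, not conversion up)
(B) control-valve stiction — level alarm miss; yield down match; selectivity up miss; conversion up miss; off-color product miss
(C) catalyst deactivation — level alarm miss; yield down match; selectivity up miss; conversion up miss; off-color product match
(D) heat-exchanger scaling — level alarm miss; yield down miss; selectivity up match; conversion up miss; off-color product miss
(E) reactor fouling — level alarm match; yield down miss; selectivity up match; conversion up match; off-color product match
(F) sensor drift — accounts for every observation (yield down by pressure fluctuation → yield down)
(F) alone accounts for all the evidence.

F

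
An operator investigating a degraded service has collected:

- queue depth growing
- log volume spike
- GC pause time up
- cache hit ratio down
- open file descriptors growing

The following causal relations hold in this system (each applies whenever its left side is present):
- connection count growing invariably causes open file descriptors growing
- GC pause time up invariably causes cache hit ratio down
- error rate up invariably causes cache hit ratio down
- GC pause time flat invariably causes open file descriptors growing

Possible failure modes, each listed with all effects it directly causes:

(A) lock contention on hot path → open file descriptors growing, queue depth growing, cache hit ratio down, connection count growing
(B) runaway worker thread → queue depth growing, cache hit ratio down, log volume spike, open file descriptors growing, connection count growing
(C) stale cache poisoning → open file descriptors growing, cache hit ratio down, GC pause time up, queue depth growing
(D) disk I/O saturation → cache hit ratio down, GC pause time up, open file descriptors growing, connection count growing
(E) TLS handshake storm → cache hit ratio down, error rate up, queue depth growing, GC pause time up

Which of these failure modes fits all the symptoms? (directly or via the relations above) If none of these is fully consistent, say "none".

Checking each candidate against the observations:
(A) lock contention on hot path — does not account for log volume spike, GC pause time up
(B) runaway worker thread — queue depth growing +; log volume spike +; GC pause time up -; cache hit ratio down +; open file descriptors growing +
(C) stale cache poisoning — queue depth growing +; log volume spike -; GC pause time up +; cache hit ratio down +; open file descriptors growing +
(D) disk I/O saturation — queue depth growing -; log volume spike -; GC pause time up +; cache hit ratio down +; open file descriptors growing +
(E) TLS handshake storm — does not account for log volume spike, open file descriptors growing
Every candidate fails on at least one observation.

none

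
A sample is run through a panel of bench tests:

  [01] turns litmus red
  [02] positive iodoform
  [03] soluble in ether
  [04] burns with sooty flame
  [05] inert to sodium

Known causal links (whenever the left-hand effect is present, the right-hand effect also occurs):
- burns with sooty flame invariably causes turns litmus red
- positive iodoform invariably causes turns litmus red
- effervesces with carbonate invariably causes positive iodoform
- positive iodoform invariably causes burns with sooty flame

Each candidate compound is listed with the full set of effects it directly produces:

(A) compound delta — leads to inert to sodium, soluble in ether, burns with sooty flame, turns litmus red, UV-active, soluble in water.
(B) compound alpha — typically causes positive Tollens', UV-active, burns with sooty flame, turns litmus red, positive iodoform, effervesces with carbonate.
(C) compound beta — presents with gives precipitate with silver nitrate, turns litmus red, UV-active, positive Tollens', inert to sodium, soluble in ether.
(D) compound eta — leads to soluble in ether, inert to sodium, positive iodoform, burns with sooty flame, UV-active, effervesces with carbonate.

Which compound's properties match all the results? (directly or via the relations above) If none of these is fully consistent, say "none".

Per-candidate check:
(A) compound delta — turns litmus red ✓; positive iodoform ✗; soluble in ether ✓; burns with sooty flame ✓; inert to sodium ✓
(B) compound alpha — turns litmus red ✓; positive iodoform ✓; soluble in ether ✗; burns with sooty flame ✓; inert to sodium ✗
(C) compound beta — does not account for positive iodoform, burns with sooty flame
(D) compound eta — turns litmus red ✓ (via burns with sooty flame → turns litmus red); positive iodoform ✓; soluble in ether ✓; burns with sooty flame ✓; inert to sodium ✓
Only (D) is consistent with every observation.

D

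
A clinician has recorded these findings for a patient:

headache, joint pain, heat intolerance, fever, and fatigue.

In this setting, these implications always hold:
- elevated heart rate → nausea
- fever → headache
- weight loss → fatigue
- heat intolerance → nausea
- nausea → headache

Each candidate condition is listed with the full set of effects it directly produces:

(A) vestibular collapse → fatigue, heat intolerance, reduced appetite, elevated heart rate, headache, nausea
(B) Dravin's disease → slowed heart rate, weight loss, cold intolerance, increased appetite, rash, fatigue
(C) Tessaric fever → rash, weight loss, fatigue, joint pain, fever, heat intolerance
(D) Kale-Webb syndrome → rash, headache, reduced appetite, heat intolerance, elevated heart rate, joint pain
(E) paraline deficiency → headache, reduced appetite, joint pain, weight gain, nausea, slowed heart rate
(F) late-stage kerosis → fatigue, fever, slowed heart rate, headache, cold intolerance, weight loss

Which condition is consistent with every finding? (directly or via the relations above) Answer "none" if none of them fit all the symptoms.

C

Testing each hypothesis:
(A) vestibular collapse — does not account for joint pain, fever
(B) Dravin's disease — headache -; joint pain -; heat intolerance -; fever -; fatigue +
(C) Tessaric fever — accounts for every observation (headache by fever → headache)
(D) Kale-Webb syndrome — headache +; joint pain +; heat intolerance +; fever -; fatigue -
(E) paraline deficiency — headache +; joint pain +; heat intolerance -; fever -; fatigue -
(F) late-stage kerosis — headache +; joint pain -; heat intolerance -; fever +; fatigue +
(C) is the only candidate with no mismatches.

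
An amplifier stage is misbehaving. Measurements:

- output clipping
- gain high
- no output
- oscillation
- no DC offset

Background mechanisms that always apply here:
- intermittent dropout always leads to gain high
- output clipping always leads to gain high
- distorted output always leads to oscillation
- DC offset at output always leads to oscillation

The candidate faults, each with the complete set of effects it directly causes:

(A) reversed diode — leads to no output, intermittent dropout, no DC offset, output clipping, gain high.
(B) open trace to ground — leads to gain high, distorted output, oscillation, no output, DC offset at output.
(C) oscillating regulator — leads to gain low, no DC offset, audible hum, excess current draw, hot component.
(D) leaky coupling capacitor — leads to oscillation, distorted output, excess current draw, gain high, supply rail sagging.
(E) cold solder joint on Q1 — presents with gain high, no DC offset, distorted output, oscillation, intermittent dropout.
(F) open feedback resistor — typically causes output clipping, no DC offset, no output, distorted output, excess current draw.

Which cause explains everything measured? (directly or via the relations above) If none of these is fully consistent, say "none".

For each candidate, compare predicted effects to what was observed:
(A) reversed diode — does not account for oscillation
(B) open trace to ground — output clipping NO; gain high yes; no output yes; oscillation yes; no DC offset NO
(C) oscillating regulator — output clipping NO; gain high NO; no output NO; oscillation NO; no DC offset yes
(D) leaky coupling capacitor — does not account for output clipping, no output, no DC offset
(E) cold solder joint on Q1 — output clipping NO; gain high yes; no output NO; oscillation yes; no DC offset yes
(F) open feedback resistor — output clipping yes; gain high yes (through output clipping → gain high); no output yes; oscillation yes (through distorted output → oscillation); no DC offset yes
(F) alone accounts for all the evidence.

F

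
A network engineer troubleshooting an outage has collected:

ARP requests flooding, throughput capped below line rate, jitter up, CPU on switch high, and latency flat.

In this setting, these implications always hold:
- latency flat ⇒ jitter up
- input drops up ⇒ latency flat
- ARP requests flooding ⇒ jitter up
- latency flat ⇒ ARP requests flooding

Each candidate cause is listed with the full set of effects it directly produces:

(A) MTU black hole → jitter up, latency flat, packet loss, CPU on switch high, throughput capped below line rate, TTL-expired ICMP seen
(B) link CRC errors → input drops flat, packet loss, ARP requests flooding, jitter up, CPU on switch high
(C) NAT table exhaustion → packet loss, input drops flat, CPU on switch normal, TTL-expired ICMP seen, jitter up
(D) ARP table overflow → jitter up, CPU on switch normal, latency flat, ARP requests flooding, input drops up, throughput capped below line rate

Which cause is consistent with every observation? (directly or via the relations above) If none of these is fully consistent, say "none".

For each candidate, compare predicted effects to what was observed:
(A) MTU black hole — accounts for every observation (ARP requests flooding by latency flat → ARP requests flooding)
(B) link CRC errors — ARP requests flooding +; throughput capped below line rate -; jitter up +; CPU on switch high +; latency flat -
(C) NAT table exhaustion — fails on ARP requests flooding, throughput capped below line rate, CPU on switch high, latency flat (predicts CPU on switch normal, not CPU on switch high)
(D) ARP table overflow — ARP requests flooding +; throughput capped below line rate +; jitter up +; CPU on switch high -; latency flat +
Only (A) is consistent with every observation.

A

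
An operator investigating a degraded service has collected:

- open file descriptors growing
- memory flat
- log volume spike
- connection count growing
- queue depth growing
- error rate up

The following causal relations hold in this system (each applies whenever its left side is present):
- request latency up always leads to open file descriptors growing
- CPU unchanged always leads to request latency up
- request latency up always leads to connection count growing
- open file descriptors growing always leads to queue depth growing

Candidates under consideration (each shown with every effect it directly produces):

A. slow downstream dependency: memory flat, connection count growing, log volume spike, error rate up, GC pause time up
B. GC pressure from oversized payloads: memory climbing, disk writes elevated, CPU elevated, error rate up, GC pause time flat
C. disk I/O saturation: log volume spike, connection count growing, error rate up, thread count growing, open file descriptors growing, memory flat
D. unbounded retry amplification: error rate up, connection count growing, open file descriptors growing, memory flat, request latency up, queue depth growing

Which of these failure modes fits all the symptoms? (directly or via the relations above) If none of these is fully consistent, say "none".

Testing each hypothesis:
(A) slow downstream dependency — does not account for open file descriptors growing, queue depth growing
(B) GC pressure from oversized payloads — open file descriptors growing ✗; memory flat ✗; log volume spike ✗; connection count growing ✗; queue depth growing ✗; error rate up ✓
(C) disk I/O saturation — open file descriptors growing ✓; memory flat ✓; log volume spike ✓; connection count growing ✓; queue depth growing ✓ (via open file descriptors growing → queue depth growing); error rate up ✓
(D) unbounded retry amplification — does not account for log volume spike
(C) is the only candidate with no mismatches.

C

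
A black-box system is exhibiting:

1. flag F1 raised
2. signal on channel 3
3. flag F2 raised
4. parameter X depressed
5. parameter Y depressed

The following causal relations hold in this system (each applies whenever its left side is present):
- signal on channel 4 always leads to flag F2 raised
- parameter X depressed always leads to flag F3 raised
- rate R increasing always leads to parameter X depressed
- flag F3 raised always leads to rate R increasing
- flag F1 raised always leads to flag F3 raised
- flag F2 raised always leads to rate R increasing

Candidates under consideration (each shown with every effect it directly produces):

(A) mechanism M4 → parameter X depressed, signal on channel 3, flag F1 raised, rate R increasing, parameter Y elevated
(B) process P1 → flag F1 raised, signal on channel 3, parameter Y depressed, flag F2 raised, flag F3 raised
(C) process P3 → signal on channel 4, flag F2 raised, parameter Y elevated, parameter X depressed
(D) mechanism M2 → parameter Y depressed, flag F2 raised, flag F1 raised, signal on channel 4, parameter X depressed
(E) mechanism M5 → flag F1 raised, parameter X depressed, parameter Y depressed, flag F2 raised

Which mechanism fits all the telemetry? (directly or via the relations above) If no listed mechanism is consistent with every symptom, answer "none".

Per-candidate check:
(A) mechanism M4 — fails on flag F2 raised, parameter Y depressed (predicts parameter Y elevated, not parameter Y depressed)
(B) process P1 — flag F1 raised yes; signal on channel 3 yes; flag F2 raised yes; parameter X depressed yes (via flag F2 raised → rate R increasing → parameter X depressed); parameter Y depressed yes
(C) process P3 — fails on flag F1 raised, signal on channel 3, parameter Y depressed (predicts parameter Y elevated, not parameter Y depressed)
(D) mechanism M2 — does not account for signal on channel 3
(E) mechanism M5 — flag F1 raised yes; signal on channel 3 NO; flag F2 raised yes; parameter X depressed yes; parameter Y depressed yes
(B) alone accounts for all the evidence.

B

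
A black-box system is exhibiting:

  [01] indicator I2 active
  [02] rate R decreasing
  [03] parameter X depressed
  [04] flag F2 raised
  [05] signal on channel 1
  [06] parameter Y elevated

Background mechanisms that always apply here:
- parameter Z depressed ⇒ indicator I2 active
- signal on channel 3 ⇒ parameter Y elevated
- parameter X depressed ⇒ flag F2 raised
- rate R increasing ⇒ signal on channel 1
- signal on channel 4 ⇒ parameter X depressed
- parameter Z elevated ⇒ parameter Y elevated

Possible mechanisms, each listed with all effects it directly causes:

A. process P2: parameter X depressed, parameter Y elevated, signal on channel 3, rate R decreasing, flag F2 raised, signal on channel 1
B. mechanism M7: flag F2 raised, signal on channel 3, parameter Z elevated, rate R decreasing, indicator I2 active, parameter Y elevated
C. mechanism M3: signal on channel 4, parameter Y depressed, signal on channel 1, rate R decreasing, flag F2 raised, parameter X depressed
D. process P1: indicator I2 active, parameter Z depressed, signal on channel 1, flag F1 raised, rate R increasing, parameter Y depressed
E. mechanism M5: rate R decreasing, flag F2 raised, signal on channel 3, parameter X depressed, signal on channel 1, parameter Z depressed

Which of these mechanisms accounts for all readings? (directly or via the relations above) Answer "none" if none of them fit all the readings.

Per-candidate check:
(A) process P2 — does not account for indicator I2 active
(B) mechanism M7 — indicator I2 active +; rate R decreasing +; parameter X depressed -; flag F2 raised +; signal on channel 1 -; parameter Y elevated +
(C) mechanism M3 — indicator I2 active -; rate R decreasing +; parameter X depressed +; flag F2 raised +; signal on channel 1 +; parameter Y elevated -
(D) process P1 — fails on rate R decreasing, parameter X depressed, flag F2 raised, parameter Y elevated (predicts rate R increasing, not rate R decreasing; predicts parameter Y depressed, not parameter Y elevated)
(E) mechanism M5 — indicator I2 active + (via parameter Z depressed → indicator I2 active); rate R decreasing +; parameter X depressed +; flag F2 raised +; signal on channel 1 +; parameter Y elevated + (via signal on channel 3 → parameter Y elevated)
(E) is the only candidate with no mismatches.

E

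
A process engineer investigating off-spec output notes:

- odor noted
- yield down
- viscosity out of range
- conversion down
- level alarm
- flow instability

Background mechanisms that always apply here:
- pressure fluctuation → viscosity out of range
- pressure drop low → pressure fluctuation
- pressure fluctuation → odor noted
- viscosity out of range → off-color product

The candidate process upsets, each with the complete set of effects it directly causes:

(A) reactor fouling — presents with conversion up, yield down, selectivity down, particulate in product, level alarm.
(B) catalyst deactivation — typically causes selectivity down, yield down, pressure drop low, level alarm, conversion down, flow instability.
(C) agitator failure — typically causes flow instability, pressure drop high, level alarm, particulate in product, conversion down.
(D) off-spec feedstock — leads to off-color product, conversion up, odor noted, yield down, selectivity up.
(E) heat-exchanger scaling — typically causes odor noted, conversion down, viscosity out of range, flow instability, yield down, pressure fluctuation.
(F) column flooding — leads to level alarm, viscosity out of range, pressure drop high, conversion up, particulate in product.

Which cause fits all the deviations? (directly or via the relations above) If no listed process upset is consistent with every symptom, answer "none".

B

Testing each hypothesis:
(A) reactor fouling — odor noted ✗; yield down ✓; viscosity out of range ✗; conversion down ✗; level alarm ✓; flow instability ✗
(B) catalyst deactivation — odor noted ✓ (by pressure drop low → pressure fluctuation → odor noted); yield down ✓; viscosity out of range ✓ (by pressure drop low → pressure fluctuation → viscosity out of range); conversion down ✓; level alarm ✓; flow instability ✓
(C) agitator failure — odor noted ✗; yield down ✗; viscosity out of range ✗; conversion down ✓; level alarm ✓; flow instability ✓
(D) off-spec feedstock — fails on viscosity out of range, conversion down, level alarm, flow instability (predicts conversion up, not conversion down)
(E) heat-exchanger scaling — does not account for level alarm
(F) column flooding — fails on odor noted, yield down, conversion down, flow instability (predicts conversion up, not conversion down)
Only (B) is consistent with every observation.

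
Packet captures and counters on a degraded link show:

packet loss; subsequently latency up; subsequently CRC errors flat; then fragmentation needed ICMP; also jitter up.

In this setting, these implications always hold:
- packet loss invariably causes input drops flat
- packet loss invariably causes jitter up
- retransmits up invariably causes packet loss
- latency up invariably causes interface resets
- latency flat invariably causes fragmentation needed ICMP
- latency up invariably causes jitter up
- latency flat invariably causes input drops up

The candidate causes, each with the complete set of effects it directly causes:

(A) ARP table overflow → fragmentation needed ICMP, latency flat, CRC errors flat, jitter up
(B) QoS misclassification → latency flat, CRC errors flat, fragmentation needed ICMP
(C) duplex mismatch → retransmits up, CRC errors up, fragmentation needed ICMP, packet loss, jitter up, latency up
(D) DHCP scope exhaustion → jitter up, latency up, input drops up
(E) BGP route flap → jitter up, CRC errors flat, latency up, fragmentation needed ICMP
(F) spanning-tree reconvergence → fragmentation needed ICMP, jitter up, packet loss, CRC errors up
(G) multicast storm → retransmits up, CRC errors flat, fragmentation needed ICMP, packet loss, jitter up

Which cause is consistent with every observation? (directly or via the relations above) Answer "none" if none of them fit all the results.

none

Testing each hypothesis:
(A) ARP table overflow — packet loss miss; latency up miss; CRC errors flat match; fragmentation needed ICMP match; jitter up match
(B) QoS misclassification — packet loss miss; latency up miss; CRC errors flat match; fragmentation needed ICMP match; jitter up miss
(C) duplex mismatch — fails on CRC errors flat (predicts CRC errors up, not CRC errors flat)
(D) DHCP scope exhaustion — does not account for packet loss, CRC errors flat, fragmentation needed ICMP
(E) BGP route flap — does not account for packet loss
(F) spanning-tree reconvergence — fails on latency up, CRC errors flat (predicts CRC errors up, not CRC errors flat)
(G) multicast storm — does not account for latency up
Every candidate fails on at least one observation.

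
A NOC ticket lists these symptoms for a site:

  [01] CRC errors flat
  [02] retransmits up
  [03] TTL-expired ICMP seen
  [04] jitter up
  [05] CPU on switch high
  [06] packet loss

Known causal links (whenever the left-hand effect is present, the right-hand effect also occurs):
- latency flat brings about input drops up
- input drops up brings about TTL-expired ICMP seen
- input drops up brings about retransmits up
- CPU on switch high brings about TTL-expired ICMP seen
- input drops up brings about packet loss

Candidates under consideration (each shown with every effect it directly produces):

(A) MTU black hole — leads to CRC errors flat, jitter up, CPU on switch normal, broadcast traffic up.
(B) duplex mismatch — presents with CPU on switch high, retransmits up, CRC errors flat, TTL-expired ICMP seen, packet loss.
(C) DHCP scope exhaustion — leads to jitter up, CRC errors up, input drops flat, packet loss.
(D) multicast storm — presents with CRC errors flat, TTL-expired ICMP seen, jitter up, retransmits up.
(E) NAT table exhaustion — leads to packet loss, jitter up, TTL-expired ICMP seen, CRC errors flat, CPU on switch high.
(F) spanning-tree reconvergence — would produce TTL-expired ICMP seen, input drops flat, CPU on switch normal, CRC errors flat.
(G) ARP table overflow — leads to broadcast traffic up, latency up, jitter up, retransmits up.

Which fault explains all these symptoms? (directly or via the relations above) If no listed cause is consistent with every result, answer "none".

none

Checking each candidate against the observations:
(A) MTU black hole — fails on retransmits up, TTL-expired ICMP seen, CPU on switch high, packet loss (predicts CPU on switch normal, not CPU on switch high)
(B) duplex mismatch — CRC errors flat ✓; retransmits up ✓; TTL-expired ICMP seen ✓; jitter up ✗; CPU on switch high ✓; packet loss ✓
(C) DHCP scope exhaustion — fails on CRC errors flat, retransmits up, TTL-expired ICMP seen, CPU on switch high (predicts CRC errors up, not CRC errors flat)
(D) multicast storm — does not account for CPU on switch high, packet loss
(E) NAT table exhaustion — CRC errors flat ✓; retransmits up ✗; TTL-expired ICMP seen ✓; jitter up ✓; CPU on switch high ✓; packet loss ✓
(F) spanning-tree reconvergence — fails on retransmits up, jitter up, CPU on switch high, packet loss (predicts CPU on switch normal, not CPU on switch high)
(G) ARP table overflow — does not account for CRC errors flat, TTL-expired ICMP seen, CPU on switch high, packet loss
Every candidate fails on at least one observation.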